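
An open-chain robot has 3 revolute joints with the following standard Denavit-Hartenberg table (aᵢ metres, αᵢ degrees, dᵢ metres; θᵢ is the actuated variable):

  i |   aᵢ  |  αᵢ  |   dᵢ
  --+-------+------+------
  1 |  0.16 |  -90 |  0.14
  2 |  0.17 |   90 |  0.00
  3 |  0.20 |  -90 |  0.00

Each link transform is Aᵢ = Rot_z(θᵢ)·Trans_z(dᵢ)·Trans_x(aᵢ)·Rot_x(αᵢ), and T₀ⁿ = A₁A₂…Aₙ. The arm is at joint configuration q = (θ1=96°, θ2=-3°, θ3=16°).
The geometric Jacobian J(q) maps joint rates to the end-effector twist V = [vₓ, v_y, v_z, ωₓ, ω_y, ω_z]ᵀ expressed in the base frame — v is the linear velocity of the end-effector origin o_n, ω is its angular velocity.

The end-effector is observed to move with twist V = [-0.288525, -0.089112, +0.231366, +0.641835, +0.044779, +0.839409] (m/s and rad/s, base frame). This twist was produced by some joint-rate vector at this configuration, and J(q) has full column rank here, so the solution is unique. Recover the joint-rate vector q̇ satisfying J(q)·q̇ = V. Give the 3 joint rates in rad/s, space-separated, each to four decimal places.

0.4090 -0.6430 0.4310

o_n = [-0.1094, 0.5131, 0.1590]
J₁: ẑ×o_n = [-0.5131, -0.1094, 0.0000], ω = ẑ
J2: z=[-0.9945, -0.1045, 0.0000] o=[-0.0167, 0.1591, 0.1400] → [-0.0020, 0.0189, -0.3618, -0.9945, -0.1045, 0.0000]
J3: z=[0.0055, -0.0520, 0.9986] o=[-0.0345, 0.3280, 0.1489] → [-0.1854, -0.0748, -0.0029, 0.0055, -0.0520, 0.9986]
q̇ = J⁺·V = [0.4090, -0.6430, 0.4310]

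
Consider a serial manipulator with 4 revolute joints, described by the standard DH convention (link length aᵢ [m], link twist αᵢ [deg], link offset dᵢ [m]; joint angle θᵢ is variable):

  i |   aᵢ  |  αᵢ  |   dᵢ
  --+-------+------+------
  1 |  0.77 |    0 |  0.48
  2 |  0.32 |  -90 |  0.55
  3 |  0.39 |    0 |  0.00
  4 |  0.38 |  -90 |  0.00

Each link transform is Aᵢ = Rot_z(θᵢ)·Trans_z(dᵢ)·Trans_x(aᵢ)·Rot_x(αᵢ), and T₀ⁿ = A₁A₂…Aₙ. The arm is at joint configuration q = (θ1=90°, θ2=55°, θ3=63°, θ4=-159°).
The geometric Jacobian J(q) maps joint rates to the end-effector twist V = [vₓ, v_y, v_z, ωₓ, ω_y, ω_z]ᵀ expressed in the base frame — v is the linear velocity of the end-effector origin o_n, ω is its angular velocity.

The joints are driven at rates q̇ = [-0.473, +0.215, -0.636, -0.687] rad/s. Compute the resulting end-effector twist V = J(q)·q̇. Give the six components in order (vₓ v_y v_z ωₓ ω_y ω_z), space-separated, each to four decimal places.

0.6604 -0.0634 0.0601 0.7588 1.0837 -0.2580

o_n = [-0.3746, 1.0323, 1.0604]
J₁: ẑ×o_n = [-1.0323, -0.3746, 0.0000], ω = ẑ
J2: z=[0.0000, 0.0000, 1.0000] o=[0.0000, 0.7700, 0.4800] → [-0.2623, -0.3746, 0.0000, 0.0000, 0.0000, 1.0000]
J3: z=[-0.5736, -0.8192, 0.0000] o=[-0.2621, 0.9535, 1.0300] → [-0.0249, 0.0175, -0.1373, -0.5736, -0.8192, 0.0000]
J4: z=[-0.5736, -0.8192, 0.0000] o=[-0.4072, 1.0551, 0.6825] → [-0.3096, 0.2168, 0.0397, -0.5736, -0.8192, 0.0000]
V = J·q̇ = [0.6604, -0.0634, 0.0601, 0.7588, 1.0837, -0.2580]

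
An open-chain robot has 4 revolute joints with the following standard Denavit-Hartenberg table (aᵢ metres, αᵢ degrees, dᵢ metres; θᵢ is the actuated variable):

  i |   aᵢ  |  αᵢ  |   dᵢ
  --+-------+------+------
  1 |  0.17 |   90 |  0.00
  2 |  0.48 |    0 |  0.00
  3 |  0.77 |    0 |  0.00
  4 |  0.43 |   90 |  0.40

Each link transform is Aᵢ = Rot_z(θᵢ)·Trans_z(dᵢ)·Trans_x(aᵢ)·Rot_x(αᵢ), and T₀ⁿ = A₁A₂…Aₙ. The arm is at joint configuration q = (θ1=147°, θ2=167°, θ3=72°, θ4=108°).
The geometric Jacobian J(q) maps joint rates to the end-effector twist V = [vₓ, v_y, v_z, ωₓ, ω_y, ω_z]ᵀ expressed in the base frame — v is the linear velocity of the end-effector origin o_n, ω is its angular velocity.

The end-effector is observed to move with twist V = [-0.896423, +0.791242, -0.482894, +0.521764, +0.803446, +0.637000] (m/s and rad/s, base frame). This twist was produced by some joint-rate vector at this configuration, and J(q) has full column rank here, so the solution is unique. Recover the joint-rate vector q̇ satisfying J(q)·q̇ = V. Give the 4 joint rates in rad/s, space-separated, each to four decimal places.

0.6370 0.7180 0.6650 -0.4250

o_n = [0.4487, 0.1855, -0.6488]
J₁: ẑ×o_n = [-0.1855, 0.4487, 0.0000], ω = ẑ
J2: z=[0.5446, 0.8387, 0.0000] o=[-0.1426, 0.0926, 0.0000] → [-0.5441, 0.3533, -0.4453, 0.5446, 0.8387, 0.0000]
J3: z=[0.5446, 0.8387, 0.0000] o=[0.2497, -0.1621, 0.1080] → [-0.6347, 0.4122, 0.0224, 0.5446, 0.8387, 0.0000]
J4: z=[0.5446, 0.8387, 0.0000] o=[0.5823, -0.3781, -0.5520] → [-0.0811, 0.0527, 0.4190, 0.5446, 0.8387, 0.0000]
q̇ = J⁺·V = [0.6370, 0.7180, 0.6650, -0.4250]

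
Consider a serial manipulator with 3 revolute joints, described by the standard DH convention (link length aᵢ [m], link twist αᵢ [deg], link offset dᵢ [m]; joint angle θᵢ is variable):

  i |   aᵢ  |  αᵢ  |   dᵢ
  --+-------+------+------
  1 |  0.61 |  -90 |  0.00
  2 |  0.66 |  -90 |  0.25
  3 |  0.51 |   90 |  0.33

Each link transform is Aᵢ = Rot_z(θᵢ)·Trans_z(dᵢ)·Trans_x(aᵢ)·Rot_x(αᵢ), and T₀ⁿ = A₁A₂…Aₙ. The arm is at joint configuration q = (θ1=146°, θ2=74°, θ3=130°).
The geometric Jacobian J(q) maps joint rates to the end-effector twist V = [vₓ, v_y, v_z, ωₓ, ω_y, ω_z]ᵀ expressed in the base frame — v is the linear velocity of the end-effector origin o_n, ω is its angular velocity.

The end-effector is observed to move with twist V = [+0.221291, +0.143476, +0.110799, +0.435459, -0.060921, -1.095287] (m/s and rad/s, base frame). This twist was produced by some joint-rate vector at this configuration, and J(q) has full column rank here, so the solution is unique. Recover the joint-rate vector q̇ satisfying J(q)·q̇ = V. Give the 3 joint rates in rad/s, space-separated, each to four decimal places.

o_n = [-0.2400, 0.3316, -0.4103]
J₁: ẑ×o_n = [-0.3316, -0.2400, 0.0000], ω = ẑ
J2: z=[-0.5592, -0.8290, 0.0000] o=[-0.5057, 0.3411, 0.0000] → [0.3401, -0.2294, 0.2257, -0.5592, -0.8290, 0.0000]
J3: z=[0.7969, -0.5375, -0.2756] o=[-0.7963, 0.2356, -0.6344] → [-0.0940, -0.3320, 0.3755, 0.7969, -0.5375, -0.2756]
q̇ = J⁺·V = [-0.9820, -0.1930, 0.4110]

-0.9820 -0.1930 0.4110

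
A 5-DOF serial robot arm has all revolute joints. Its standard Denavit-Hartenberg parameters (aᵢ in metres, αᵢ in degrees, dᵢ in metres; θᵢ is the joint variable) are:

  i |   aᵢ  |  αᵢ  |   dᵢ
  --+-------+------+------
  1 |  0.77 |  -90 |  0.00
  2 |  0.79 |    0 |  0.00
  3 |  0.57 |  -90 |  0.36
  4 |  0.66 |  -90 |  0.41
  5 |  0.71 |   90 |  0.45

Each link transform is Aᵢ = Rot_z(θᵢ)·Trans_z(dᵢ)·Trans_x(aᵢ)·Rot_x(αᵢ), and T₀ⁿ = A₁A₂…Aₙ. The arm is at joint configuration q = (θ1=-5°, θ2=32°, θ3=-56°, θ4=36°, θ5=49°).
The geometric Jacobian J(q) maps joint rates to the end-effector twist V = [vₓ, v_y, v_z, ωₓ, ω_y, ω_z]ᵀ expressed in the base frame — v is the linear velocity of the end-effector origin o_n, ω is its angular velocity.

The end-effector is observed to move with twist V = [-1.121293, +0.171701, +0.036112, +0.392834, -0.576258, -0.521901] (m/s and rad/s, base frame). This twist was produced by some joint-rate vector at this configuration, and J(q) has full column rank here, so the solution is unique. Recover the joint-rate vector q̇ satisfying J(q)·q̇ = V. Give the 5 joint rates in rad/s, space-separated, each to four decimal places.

o_n = [2.4324, -0.8811, 0.1910]
J₁: ẑ×o_n = [0.8811, 2.4324, -0.0000], ω = ẑ
J2: z=[0.0872, 0.9962, 0.0000] o=[0.7671, -0.0671, 0.0000] → [0.1903, -0.0167, -1.7299, 0.0872, 0.9962, 0.0000]
J3: z=[0.0872, 0.9962, 0.0000] o=[1.4345, -0.1255, -0.4186] → [0.6074, -0.0531, -1.0600, 0.0872, 0.9962, 0.0000]
J4: z=[0.4052, -0.0354, -0.9135] o=[1.9846, 0.1877, -0.1868] → [-0.9899, -0.5622, -0.4172, 0.4052, -0.0354, -0.9135]
J5: z=[-0.6054, -0.7591, -0.2391] o=[2.6028, -0.2558, -0.3442] → [-0.5558, 0.3648, 0.2492, -0.6054, -0.7591, -0.2391]
q̇ = J⁺·V = [0.2820, 0.3490, -0.9940, 0.9140, -0.1300]

0.2820 0.3490 -0.9940 0.9140 -0.1300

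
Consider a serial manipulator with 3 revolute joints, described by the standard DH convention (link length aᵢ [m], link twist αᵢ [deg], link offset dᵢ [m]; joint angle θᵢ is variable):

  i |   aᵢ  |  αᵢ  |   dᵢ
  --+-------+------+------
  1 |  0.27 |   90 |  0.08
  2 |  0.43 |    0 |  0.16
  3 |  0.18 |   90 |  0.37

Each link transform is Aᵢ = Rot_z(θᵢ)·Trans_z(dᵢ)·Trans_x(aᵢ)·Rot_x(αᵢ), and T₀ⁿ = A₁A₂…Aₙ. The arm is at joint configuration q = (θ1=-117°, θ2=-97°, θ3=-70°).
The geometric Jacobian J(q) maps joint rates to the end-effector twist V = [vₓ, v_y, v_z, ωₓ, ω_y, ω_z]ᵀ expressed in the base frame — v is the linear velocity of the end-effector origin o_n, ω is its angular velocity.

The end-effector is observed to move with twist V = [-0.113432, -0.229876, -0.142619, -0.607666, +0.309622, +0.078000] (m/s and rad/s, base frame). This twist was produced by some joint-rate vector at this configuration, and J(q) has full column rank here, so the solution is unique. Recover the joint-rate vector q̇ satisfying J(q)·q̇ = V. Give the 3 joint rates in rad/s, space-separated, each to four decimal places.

0.0780 0.4390 0.2430

o_n = [-0.4914, 0.2030, -0.3873]
J₁: ẑ×o_n = [-0.2030, -0.4914, 0.0000], ω = ẑ
J2: z=[-0.8910, 0.4540, 0.0000] o=[-0.1226, -0.2406, 0.0800] → [-0.2121, -0.4164, -0.2278, -0.8910, 0.4540, 0.0000]
J3: z=[-0.8910, 0.4540, 0.0000] o=[-0.2413, -0.1212, -0.3468] → [-0.0184, -0.0361, -0.1754, -0.8910, 0.4540, 0.0000]
q̇ = J⁺·V = [0.0780, 0.4390, 0.2430]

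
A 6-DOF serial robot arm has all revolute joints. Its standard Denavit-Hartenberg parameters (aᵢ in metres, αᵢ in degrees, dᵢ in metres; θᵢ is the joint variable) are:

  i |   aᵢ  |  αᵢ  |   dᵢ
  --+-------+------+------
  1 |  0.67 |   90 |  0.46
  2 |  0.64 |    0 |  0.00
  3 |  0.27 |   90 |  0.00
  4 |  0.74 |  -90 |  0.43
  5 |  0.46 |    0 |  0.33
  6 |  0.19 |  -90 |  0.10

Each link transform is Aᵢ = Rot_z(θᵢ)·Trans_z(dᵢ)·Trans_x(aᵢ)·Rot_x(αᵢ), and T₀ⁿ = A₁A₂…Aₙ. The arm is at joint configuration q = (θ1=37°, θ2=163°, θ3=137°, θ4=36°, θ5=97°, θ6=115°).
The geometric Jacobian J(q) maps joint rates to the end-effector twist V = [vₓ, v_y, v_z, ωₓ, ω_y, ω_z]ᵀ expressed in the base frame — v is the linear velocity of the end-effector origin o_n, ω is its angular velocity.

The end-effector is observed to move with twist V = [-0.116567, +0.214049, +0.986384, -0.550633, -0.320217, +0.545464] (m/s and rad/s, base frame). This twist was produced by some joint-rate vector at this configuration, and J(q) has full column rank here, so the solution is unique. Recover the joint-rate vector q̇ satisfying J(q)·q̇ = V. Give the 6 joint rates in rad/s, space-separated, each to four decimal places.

o_n = [0.5651, -0.3945, 0.2288]
J₁: ẑ×o_n = [0.3945, 0.5651, -0.0000], ω = ẑ
J2: z=[0.6018, -0.7986, 0.0000] o=[0.5351, 0.4032, 0.4600] → [0.1846, 0.1391, -0.4561, 0.6018, -0.7986, 0.0000]
J3: z=[0.6018, -0.7986, 0.0000] o=[0.0463, 0.0349, 0.6471] → [0.3341, 0.2517, 0.1559, 0.6018, -0.7986, 0.0000]
J4: z=[-0.6916, -0.5212, -0.5000] o=[0.1541, 0.1161, 0.4133] → [-0.1592, -0.3331, 0.5674, -0.6916, -0.5212, -0.5000]
J5: z=[0.2522, -0.8230, 0.5090] o=[0.3575, -0.2752, -0.3202] → [-0.3911, -0.0328, 0.1408, 0.2522, -0.8230, 0.5090]
J6: z=[0.2522, -0.8230, 0.5090] o=[0.7186, -0.2962, 0.1154] → [-0.0433, -0.1067, -0.1511, 0.2522, -0.8230, 0.5090]
q̇ = J⁺·V = [0.6880, -0.8170, 0.4760, 0.6190, 0.8150, -0.4870]

0.6880 -0.8170 0.4760 0.6190 0.8150 -0.4870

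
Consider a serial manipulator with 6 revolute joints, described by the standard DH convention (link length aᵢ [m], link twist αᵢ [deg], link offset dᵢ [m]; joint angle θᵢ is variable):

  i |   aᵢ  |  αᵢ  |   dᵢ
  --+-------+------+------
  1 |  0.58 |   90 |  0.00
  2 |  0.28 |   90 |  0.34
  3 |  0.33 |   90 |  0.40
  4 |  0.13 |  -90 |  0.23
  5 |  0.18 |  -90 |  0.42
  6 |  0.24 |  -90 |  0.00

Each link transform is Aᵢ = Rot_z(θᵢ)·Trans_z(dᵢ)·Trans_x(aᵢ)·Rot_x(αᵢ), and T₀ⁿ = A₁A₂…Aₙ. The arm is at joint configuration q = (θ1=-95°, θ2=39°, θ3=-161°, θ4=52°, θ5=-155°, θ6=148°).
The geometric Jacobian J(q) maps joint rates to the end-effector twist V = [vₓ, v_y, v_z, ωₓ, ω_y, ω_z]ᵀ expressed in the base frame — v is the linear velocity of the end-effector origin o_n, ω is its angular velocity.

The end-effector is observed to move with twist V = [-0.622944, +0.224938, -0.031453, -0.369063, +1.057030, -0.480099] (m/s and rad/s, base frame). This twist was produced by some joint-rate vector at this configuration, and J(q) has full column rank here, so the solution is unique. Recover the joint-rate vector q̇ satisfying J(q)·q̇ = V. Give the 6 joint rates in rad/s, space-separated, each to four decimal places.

o_n = [-0.5743, -0.9945, -0.5270]
J₁: ẑ×o_n = [0.9945, -0.5743, 0.0000], ω = ẑ
J2: z=[-0.9962, 0.0872, 0.0000] o=[-0.0506, -0.5778, 0.0000] → [-0.0459, -0.5250, 0.4608, -0.9962, 0.0872, 0.0000]
J3: z=[-0.0548, -0.6269, -0.7771] o=[-0.4082, -0.7649, 0.1762] → [0.2625, 0.0905, -0.0915, -0.0548, -0.6269, -0.7771]
J4: z=[-0.9199, 0.3345, -0.2049] o=[-0.3020, -0.7835, -0.3310] → [-0.1088, -0.1245, 0.2851, -0.9199, 0.3345, -0.2049]
J5: z=[-0.3398, -0.9404, -0.0096] o=[-0.4881, -0.7145, -0.5054] → [0.0177, -0.0065, 0.0141, -0.3398, -0.9404, -0.0096]
J6: z=[-0.7509, 0.2774, -0.5993] o=[-0.7328, -1.0741, -0.3653] → [0.0029, -0.2164, -0.1037, -0.7509, 0.2774, -0.5993]
q̇ = J⁺·V = [-0.4390, -0.3930, -0.5140, 0.5800, -0.4510, 0.5440]

-0.4390 -0.3930 -0.5140 0.5800 -0.4510 0.5440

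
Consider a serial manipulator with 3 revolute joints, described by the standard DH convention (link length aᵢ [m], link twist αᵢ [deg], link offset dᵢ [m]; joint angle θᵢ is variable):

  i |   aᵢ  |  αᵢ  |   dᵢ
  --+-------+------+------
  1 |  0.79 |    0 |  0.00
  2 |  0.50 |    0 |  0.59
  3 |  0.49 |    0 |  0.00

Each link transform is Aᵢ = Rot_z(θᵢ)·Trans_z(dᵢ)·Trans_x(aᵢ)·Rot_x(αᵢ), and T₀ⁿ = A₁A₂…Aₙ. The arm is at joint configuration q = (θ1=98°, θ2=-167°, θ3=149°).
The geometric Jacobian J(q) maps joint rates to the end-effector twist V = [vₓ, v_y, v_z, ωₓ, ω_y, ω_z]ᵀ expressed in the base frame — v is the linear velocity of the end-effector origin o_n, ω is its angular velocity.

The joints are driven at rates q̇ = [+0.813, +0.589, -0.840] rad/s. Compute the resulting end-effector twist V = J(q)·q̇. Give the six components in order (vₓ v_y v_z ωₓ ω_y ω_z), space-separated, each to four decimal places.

o_n = [0.1543, 0.7981, 0.5900]
J₁: ẑ×o_n = [-0.7981, 0.1543, 0.0000], ω = ẑ
J2: z=[0.0000, 0.0000, 1.0000] o=[-0.1099, 0.7823, 0.0000] → [-0.0158, 0.2643, 0.0000, 0.0000, 0.0000, 1.0000]
J3: z=[0.0000, 0.0000, 1.0000] o=[0.0692, 0.3155, 0.5900] → [-0.4826, 0.0851, 0.0000, 0.0000, 0.0000, 1.0000]
V = J·q̇ = [-0.2528, 0.2096, 0.0000, 0.0000, 0.0000, 0.5620]

-0.2528 0.2096 0.0000 0.0000 0.0000 0.5620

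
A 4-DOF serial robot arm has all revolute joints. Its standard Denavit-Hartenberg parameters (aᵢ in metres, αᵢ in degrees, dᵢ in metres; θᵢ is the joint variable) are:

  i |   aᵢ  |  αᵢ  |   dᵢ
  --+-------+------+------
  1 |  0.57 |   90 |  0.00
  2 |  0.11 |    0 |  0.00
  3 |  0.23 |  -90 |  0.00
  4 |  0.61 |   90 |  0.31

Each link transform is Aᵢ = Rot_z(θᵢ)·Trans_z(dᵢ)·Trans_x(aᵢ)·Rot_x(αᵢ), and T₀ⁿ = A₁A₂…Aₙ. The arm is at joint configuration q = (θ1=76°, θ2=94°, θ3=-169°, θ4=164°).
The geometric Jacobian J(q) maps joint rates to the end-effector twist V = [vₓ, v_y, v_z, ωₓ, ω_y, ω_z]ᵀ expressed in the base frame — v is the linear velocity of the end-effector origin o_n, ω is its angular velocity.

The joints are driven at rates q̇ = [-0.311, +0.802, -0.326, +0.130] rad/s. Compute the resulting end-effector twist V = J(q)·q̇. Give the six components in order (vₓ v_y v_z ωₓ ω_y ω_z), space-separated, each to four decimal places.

0.2473 -0.3125 0.1136 0.4922 0.0067 -0.2774

o_n = [0.0230, 0.7873, 0.5342]
J₁: ẑ×o_n = [-0.7873, 0.0230, 0.0000], ω = ẑ
J2: z=[0.9703, -0.2419, 0.0000] o=[0.1379, 0.5531, 0.0000] → [-0.1292, -0.5183, 0.1995, 0.9703, -0.2419, 0.0000]
J3: z=[0.9703, -0.2419, 0.0000] o=[0.1360, 0.5456, 0.1097] → [-0.1027, -0.4119, 0.2072, 0.9703, -0.2419, 0.0000]
J4: z=[0.2337, 0.9372, 0.2588] o=[0.1504, 0.6034, -0.1124] → [0.5584, -0.1841, 0.1624, 0.2337, 0.9372, 0.2588]
V = J·q̇ = [0.2473, -0.3125, 0.1136, 0.4922, 0.0067, -0.2774]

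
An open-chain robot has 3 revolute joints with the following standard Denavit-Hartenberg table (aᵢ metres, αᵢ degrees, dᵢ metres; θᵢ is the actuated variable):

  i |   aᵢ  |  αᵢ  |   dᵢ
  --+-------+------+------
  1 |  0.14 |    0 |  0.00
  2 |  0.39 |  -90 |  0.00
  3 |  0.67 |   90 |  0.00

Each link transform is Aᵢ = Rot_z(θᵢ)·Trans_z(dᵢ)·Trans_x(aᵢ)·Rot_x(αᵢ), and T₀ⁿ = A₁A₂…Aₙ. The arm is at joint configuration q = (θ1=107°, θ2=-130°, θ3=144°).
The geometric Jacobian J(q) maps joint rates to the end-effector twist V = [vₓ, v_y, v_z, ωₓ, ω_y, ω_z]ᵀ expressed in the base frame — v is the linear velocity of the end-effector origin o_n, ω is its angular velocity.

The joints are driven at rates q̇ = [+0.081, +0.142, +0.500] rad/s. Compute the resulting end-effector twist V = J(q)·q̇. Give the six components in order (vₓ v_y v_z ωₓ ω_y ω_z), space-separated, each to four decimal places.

-0.2053 0.0424 0.2710 0.1954 0.4603 0.2230

o_n = [-0.1809, 0.1933, -0.3938]
J₁: ẑ×o_n = [-0.1933, -0.1809, 0.0000], ω = ẑ
J2: z=[0.0000, 0.0000, 1.0000] o=[-0.0409, 0.1339, 0.0000] → [-0.0594, -0.1400, 0.0000, 0.0000, 0.0000, 1.0000]
J3: z=[0.3907, 0.9205, 0.0000] o=[0.3181, -0.0185, 0.0000] → [-0.3625, 0.1539, 0.5420, 0.3907, 0.9205, 0.0000]
V = J·q̇ = [-0.2053, 0.0424, 0.2710, 0.1954, 0.4603, 0.2230]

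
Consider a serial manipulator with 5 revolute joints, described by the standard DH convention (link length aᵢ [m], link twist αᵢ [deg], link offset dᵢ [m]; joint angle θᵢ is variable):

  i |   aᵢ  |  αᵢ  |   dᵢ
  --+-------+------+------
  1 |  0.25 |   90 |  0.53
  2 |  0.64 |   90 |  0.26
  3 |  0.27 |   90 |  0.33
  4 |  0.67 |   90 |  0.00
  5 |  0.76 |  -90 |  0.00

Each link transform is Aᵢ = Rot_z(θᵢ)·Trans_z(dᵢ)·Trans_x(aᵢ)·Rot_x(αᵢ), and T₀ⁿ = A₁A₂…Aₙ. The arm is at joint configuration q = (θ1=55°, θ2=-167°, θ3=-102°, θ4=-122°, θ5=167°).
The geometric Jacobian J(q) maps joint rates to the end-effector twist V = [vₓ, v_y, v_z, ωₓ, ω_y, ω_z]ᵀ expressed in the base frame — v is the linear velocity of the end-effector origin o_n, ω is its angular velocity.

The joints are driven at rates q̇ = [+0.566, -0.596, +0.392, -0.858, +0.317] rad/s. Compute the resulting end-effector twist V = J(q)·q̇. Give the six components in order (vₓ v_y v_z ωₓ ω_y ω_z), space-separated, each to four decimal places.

-0.1510 -0.0691 0.2320 -0.9915 -0.5243 0.9103

o_n = [-0.1396, -0.1905, 0.8178]
J₁: ẑ×o_n = [0.1905, -0.1396, 0.0000], ω = ẑ
J2: z=[0.8192, -0.5736, 0.0000] o=[0.1434, 0.2048, 0.5300] → [-0.1651, -0.2358, -0.4861, 0.8192, -0.5736, 0.0000]
J3: z=[-0.1290, -0.1843, 0.9744] o=[-0.0013, -0.4552, 0.3860] → [-0.3375, -0.0790, -0.0596, -0.1290, -0.1843, 0.9744]
J4: z=[0.7170, 0.6615, 0.2200] o=[-0.2289, -0.3197, 0.7202] → [0.0361, -0.0504, 0.0336, 0.7170, 0.6615, 0.2200]
J5: z=[0.5126, -0.7142, 0.4767] o=[0.0877, -0.4731, 0.1500] → [-0.6117, -0.4507, -0.0174, 0.5126, -0.7142, 0.4767]
V = J·q̇ = [-0.1510, -0.0691, 0.2320, -0.9915, -0.5243, 0.9103]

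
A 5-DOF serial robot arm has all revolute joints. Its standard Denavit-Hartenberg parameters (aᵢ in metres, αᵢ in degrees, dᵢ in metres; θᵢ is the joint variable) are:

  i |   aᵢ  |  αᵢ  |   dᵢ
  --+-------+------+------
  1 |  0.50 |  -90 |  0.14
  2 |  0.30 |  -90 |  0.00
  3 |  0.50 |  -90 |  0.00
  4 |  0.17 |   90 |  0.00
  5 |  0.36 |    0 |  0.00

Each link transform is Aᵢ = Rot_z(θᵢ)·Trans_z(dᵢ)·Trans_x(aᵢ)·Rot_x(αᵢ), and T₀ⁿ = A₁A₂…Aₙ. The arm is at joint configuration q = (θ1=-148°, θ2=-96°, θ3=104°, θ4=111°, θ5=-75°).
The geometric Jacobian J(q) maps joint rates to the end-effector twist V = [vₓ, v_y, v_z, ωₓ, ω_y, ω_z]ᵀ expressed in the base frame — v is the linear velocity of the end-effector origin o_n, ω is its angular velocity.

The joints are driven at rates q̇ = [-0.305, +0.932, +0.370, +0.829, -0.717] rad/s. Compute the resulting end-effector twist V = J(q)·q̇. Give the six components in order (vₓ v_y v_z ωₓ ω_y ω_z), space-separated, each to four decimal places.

o_n = [-0.4222, 0.2996, 0.6506]
J₁: ẑ×o_n = [-0.2996, -0.4222, 0.0000], ω = ẑ
J2: z=[0.5299, -0.8480, 0.0000] o=[-0.4240, -0.2650, 0.1400] → [-0.4330, -0.2706, 0.3007, 0.5299, -0.8480, 0.0000]
J3: z=[-0.8434, -0.5270, 0.1045] o=[-0.3974, -0.2483, 0.4384] → [-0.1691, 0.1764, -0.4751, -0.8434, -0.5270, 0.1045]
J4: z=[0.0422, -0.2589, -0.9650] o=[-0.6652, 0.1564, 0.3181] → [0.0521, -0.2486, 0.0690, 0.0422, -0.2589, -0.9650]
J5: z=[-0.1978, 0.9446, -0.2621] o=[-0.4988, 0.1907, 0.3161] → [0.3445, 0.0461, -0.0939, -0.1978, 0.9446, -0.2621]
V = J·q̇ = [-0.5786, -0.2973, 0.2289, 0.3586, -1.8773, -0.8784]

-0.5786 -0.2973 0.2289 0.3586 -1.8773 -0.8784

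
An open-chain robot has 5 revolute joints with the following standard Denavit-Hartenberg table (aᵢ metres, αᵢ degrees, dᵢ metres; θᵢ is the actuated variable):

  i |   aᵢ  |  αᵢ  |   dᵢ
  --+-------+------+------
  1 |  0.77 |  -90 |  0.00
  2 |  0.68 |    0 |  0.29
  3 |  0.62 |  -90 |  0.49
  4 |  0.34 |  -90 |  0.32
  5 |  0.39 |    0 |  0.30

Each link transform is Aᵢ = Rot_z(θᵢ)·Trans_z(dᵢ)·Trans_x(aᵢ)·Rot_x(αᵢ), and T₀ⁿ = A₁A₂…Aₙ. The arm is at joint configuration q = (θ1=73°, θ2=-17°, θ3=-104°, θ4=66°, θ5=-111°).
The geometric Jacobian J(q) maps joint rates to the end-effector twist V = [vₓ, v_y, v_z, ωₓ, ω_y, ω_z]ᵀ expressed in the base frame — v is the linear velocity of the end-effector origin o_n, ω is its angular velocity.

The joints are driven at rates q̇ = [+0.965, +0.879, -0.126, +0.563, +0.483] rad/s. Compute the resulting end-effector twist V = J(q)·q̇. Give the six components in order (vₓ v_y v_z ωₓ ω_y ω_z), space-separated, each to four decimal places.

o_n = [0.0680, 1.8474, 0.9175]
J₁: ẑ×o_n = [-1.8474, 0.0680, 0.0000], ω = ẑ
J2: z=[-0.9563, 0.2924, 0.0000] o=[0.2251, 0.7364, 0.0000] → [0.2682, 0.8774, -1.0166, -0.9563, 0.2924, 0.0000]
J3: z=[-0.9563, 0.2924, 0.0000] o=[0.1379, 1.4430, 0.1988] → [0.2101, 0.6873, -0.3663, -0.9563, 0.2924, 0.0000]
J4: z=[0.2506, 0.8197, 0.5150] o=[-0.4240, 1.2809, 0.7303] → [-0.1383, 0.2065, -0.2614, 0.2506, 0.8197, 0.5150]
J5: z=[0.5265, 0.3310, -0.7831] o=[-0.0676, 1.3843, 1.0136] → [0.3308, -0.0556, 0.1989, 0.5265, 0.3310, -0.7831]
V = J·q̇ = [-1.4915, 0.8397, -0.8985, -0.3247, 0.8415, 0.8767]

-1.4915 0.8397 -0.8985 -0.3247 0.8415 0.8767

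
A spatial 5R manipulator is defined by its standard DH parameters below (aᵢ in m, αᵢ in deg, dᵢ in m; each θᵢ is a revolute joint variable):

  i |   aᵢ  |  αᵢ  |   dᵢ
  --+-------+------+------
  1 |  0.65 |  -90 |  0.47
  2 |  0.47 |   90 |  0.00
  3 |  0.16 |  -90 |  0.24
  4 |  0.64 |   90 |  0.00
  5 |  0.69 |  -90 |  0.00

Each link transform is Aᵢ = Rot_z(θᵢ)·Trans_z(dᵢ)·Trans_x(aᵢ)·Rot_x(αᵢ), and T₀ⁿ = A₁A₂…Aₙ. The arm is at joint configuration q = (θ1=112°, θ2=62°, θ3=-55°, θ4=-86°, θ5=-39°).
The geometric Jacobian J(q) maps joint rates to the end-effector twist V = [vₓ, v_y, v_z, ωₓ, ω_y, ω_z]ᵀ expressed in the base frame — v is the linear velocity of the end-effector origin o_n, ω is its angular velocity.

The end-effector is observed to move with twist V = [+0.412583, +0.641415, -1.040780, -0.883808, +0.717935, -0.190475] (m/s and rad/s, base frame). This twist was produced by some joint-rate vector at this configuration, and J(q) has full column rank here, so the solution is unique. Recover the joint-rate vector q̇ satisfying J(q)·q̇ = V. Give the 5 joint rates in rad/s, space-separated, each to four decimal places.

o_n = [-0.3407, 2.0375, 0.9100]
J₁: ẑ×o_n = [-2.0375, -0.3407, 0.0000], ω = ẑ
J2: z=[-0.9272, -0.3746, 0.0000] o=[-0.2435, 0.6027, 0.4700] → [-0.1648, 0.4080, -1.3668, -0.9272, -0.3746, 0.0000]
J3: z=[-0.3308, 0.8187, 0.4695] o=[-0.3262, 0.8073, 0.0550] → [0.1224, 0.2760, -0.3950, -0.3308, 0.8187, 0.4695]
J4: z=[-0.6759, 0.1417, -0.7233] o=[-0.3002, 1.0928, 0.0867] → [0.8000, 0.5858, -0.6328, -0.6759, 0.1417, -0.7233]
J5: z=[-0.6801, -0.4981, 0.5380] o=[-0.4819, 1.6403, 0.3638] → [-0.4857, 0.4475, -0.1998, -0.6801, -0.4981, 0.5380]
q̇ = J⁺·V = [0.2170, 0.1670, 0.7000, 0.8980, -0.1610]

0.2170 0.1670 0.7000 0.8980 -0.1610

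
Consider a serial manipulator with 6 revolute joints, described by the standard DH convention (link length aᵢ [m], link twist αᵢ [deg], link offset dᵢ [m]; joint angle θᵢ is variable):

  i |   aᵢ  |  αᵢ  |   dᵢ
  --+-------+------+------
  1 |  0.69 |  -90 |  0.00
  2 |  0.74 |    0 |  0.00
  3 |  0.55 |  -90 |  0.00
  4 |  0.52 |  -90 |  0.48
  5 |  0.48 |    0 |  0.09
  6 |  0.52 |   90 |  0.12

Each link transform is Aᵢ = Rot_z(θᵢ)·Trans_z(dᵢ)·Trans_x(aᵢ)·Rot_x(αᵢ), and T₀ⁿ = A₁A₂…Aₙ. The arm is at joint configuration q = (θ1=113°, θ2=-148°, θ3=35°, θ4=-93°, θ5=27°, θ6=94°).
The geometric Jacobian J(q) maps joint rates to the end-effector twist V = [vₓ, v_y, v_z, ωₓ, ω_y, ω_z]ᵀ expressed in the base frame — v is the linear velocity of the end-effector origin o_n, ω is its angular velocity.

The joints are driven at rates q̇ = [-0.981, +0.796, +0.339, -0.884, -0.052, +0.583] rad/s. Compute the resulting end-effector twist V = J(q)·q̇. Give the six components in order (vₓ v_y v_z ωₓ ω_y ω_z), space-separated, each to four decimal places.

o_n = [-0.4829, -0.6281, 0.9870]
J₁: ẑ×o_n = [0.6281, -0.4829, 0.0000], ω = ẑ
J2: z=[-0.9205, -0.3907, 0.0000] o=[-0.2696, 0.6351, 0.0000] → [-0.3856, 0.9085, 1.0795, -0.9205, -0.3907, 0.0000]
J3: z=[-0.9205, -0.3907, 0.0000] o=[-0.0244, 0.0575, 0.3921] → [-0.2324, 0.5475, 0.4520, -0.9205, -0.3907, 0.0000]
J4: z=[-0.3597, 0.8473, 0.3907] o=[0.0596, -0.1403, 0.8984] → [0.2656, -0.1801, 0.6351, -0.3597, 0.8473, 0.3907]
J5: z=[0.1043, -0.3796, 0.9192] o=[-0.5952, 0.0733, 1.0609] → [0.6728, 0.1110, -0.0305, 0.1043, -0.3796, 0.9192]
J6: z=[0.1043, -0.3796, 0.9192] o=[-0.9040, -0.3044, 1.0379] → [0.3170, 0.3925, 0.1261, 0.1043, -0.3796, 0.9192]
V = J·q̇ = [-1.0870, 1.7647, 0.5262, -0.6714, -1.3941, -0.8383]

-1.0870 1.7647 0.5262 -0.6714 -1.3941 -0.8383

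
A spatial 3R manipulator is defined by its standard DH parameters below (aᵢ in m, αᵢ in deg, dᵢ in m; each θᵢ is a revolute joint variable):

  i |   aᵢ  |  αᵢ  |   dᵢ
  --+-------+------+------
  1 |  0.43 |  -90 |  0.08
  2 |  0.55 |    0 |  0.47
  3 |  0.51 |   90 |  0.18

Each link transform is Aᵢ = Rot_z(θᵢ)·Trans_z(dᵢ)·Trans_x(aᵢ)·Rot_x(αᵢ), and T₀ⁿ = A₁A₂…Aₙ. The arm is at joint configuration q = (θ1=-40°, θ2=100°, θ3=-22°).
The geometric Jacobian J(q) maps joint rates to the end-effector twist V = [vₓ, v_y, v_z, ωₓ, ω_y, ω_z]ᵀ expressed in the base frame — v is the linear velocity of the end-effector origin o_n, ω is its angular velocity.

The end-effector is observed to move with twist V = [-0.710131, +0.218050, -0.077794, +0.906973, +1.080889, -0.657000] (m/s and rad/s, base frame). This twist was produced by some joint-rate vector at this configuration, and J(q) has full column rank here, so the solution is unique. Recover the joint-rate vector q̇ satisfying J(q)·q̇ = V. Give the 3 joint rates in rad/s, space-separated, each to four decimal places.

-0.6570 0.7520 0.6590

o_n = [0.7553, 0.2148, -0.9605]
J₁: ẑ×o_n = [-0.2148, 0.7553, 0.0000], ω = ẑ
J2: z=[0.6428, 0.7660, 0.0000] o=[0.3294, -0.2764, 0.0800] → [-0.7971, 0.6688, -0.0105, 0.6428, 0.7660, 0.0000]
J3: z=[0.6428, 0.7660, 0.0000] o=[0.5583, 0.1450, -0.4616] → [-0.3821, 0.3207, -0.1060, 0.6428, 0.7660, 0.0000]
q̇ = J⁺·V = [-0.6570, 0.7520, 0.6590]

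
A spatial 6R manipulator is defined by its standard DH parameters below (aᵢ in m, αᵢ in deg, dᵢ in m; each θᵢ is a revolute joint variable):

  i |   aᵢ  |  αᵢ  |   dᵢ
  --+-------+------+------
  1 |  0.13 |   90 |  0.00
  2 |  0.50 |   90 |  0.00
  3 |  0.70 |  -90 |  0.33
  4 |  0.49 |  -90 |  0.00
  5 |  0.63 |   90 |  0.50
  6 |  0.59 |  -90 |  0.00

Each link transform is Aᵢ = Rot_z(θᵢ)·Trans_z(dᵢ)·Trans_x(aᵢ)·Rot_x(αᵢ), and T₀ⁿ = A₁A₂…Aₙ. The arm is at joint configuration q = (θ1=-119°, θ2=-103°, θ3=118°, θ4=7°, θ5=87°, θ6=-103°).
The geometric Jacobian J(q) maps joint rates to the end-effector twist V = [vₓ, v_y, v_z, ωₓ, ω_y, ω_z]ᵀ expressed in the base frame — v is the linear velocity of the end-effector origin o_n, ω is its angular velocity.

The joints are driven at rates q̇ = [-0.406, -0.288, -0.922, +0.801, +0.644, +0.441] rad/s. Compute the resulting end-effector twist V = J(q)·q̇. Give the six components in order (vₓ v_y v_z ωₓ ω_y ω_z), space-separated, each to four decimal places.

0.4214 0.5153 -1.4951 -0.5472 -1.7262 0.1038

o_n = [-1.0090, 0.8849, -0.2789]
J₁: ẑ×o_n = [-0.8849, -1.0090, 0.0000], ω = ẑ
J2: z=[-0.8746, 0.4848, 0.0000] o=[-0.0630, -0.1137, 0.0000] → [-0.1352, -0.2440, -0.4148, -0.8746, 0.4848, 0.0000]
J3: z=[0.4724, 0.8522, 0.2250] o=[-0.0085, -0.0153, -0.4872] → [-0.0250, -0.3234, 1.2779, 0.4724, 0.8522, 0.2250]
J4: z=[0.3143, -0.4013, 0.8603] o=[-0.4290, 0.5009, -0.0927] → [-0.2557, -0.4404, -0.1120, 0.3143, -0.4013, 0.8603]
J5: z=[-0.3685, -0.8868, -0.2790] o=[-0.8577, 0.6133, 0.1163] → [0.4263, -0.1034, -0.2342, -0.3685, -0.8868, -0.2790]
J6: z=[-0.8572, 0.2080, 0.4711] o=[-1.2686, 0.4299, -0.5504] → [-0.1579, 0.3550, -0.4440, -0.8572, 0.2080, 0.4711]
V = J·q̇ = [0.4214, 0.5153, -1.4951, -0.5472, -1.7262, 0.1038]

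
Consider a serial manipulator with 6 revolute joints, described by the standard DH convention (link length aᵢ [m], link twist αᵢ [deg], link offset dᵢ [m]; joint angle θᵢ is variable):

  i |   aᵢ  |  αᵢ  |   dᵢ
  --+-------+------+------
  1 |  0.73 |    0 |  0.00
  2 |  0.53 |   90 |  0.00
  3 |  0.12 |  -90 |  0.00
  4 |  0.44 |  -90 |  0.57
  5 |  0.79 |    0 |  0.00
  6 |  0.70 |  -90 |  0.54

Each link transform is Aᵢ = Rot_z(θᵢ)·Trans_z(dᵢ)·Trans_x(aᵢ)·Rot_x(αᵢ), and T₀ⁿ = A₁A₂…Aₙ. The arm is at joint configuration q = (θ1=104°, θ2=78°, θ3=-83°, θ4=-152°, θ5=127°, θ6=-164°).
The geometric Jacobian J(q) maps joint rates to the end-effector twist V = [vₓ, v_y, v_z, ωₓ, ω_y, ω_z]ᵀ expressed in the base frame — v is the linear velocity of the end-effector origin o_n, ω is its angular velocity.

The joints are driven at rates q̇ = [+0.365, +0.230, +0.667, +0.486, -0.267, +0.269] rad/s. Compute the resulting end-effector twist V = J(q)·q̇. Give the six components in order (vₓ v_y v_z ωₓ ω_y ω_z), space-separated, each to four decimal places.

-0.4858 -0.4134 0.0155 -0.5055 0.6515 0.6533

o_n = [-1.0781, 1.3999, 0.1321]
J₁: ẑ×o_n = [-1.3999, -1.0781, 0.0000], ω = ẑ
J2: z=[0.0000, 0.0000, 1.0000] o=[-0.1766, 0.7083, 0.0000] → [-0.6916, -0.9015, 0.0000, 0.0000, 0.0000, 1.0000]
J3: z=[-0.0349, 0.9994, 0.0000] o=[-0.7063, 0.6898, 0.0000] → [0.1320, 0.0046, 0.3468, -0.0349, 0.9994, 0.0000]
J4: z=[-0.9919, -0.0346, 0.1219] o=[-0.7209, 0.6893, -0.1191] → [-0.0953, 0.2056, -0.7172, -0.9919, -0.0346, 0.1219]
J5: z=[-0.0880, 0.8804, -0.4660] o=[-1.2462, 0.8777, 0.3360] → [0.0638, -0.0963, -0.1939, -0.0880, 0.8804, -0.4660]
J6: z=[-0.0880, 0.8804, -0.4660] o=[-0.6637, 0.6747, -0.1576] → [0.5929, 0.2186, 0.3011, -0.0880, 0.8804, -0.4660]
V = J·q̇ = [-0.4858, -0.4134, 0.0155, -0.5055, 0.6515, 0.6533]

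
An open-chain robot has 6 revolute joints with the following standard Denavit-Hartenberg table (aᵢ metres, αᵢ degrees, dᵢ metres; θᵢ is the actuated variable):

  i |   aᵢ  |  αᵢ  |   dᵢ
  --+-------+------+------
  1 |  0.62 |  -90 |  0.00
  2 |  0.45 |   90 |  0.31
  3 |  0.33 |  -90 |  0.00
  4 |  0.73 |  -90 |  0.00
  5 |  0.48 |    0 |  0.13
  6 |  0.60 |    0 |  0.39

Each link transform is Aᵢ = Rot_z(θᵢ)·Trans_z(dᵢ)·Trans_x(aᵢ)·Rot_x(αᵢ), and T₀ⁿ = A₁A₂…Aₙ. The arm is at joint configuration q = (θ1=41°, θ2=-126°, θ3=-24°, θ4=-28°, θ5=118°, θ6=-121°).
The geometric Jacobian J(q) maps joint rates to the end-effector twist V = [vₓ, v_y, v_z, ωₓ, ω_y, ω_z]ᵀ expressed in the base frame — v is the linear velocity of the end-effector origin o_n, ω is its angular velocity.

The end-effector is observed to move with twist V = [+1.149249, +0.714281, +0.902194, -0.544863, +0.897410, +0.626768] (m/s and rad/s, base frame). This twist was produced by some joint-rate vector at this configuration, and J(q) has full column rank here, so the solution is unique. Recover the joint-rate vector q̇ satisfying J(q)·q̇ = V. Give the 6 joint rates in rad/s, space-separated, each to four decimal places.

o_n = [0.1205, -0.7942, 1.3448]
J₁: ẑ×o_n = [0.7942, 0.1205, -0.0000], ω = ẑ
J2: z=[-0.6561, 0.7547, 0.0000] o=[0.4679, 0.4068, 0.0000] → [1.0150, 0.8823, 1.0501, -0.6561, 0.7547, 0.0000]
J3: z=[-0.6106, -0.5308, -0.5878] o=[0.0649, 0.4672, 0.3641] → [-1.2620, 0.5662, 0.7996, -0.6106, -0.5308, -0.5878]
J4: z=[-0.7798, 0.5326, 0.3291] o=[0.0192, 0.2496, 0.6080] → [0.7360, 0.6079, 0.7600, -0.7798, 0.5326, 0.3291]
J5: z=[0.4741, 0.1591, 0.8660] o=[-0.2792, -0.3572, 0.8829] → [0.4519, 0.1271, -0.2708, 0.4741, 0.1591, 0.8660]
J6: z=[0.4741, 0.1591, 0.8660] o=[0.2050, -0.3749, 0.7711] → [0.4544, -0.3452, -0.1853, 0.4741, 0.1591, 0.8660]
q̇ = J⁺·V = [-0.3380, 0.4360, -0.0070, 0.8220, 0.3170, 0.4800]

-0.3380 0.4360 -0.0070 0.8220 0.3170 0.4800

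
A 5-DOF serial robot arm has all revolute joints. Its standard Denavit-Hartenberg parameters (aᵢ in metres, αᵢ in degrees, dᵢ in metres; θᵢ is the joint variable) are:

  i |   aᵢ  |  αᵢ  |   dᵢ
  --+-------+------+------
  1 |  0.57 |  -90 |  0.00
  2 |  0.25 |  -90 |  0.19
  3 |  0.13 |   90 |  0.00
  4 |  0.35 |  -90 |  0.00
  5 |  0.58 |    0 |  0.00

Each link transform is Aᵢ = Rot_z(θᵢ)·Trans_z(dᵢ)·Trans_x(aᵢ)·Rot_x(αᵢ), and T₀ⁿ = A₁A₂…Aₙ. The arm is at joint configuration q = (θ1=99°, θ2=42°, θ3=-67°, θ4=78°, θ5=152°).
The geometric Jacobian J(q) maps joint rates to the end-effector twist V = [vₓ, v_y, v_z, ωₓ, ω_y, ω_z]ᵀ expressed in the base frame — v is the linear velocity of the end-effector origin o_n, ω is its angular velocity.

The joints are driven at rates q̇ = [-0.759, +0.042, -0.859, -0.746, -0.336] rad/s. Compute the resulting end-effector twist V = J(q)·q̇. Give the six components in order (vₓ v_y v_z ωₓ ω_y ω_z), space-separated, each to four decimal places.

o_n = [-0.3385, 1.0359, -0.2423]
J₁: ẑ×o_n = [-1.0359, -0.3385, 0.0000], ω = ẑ
J2: z=[-0.9877, -0.1564, 0.0000] o=[-0.0892, 0.5630, 0.0000] → [0.0379, -0.2394, -0.5061, -0.9877, -0.1564, 0.0000]
J3: z=[0.1047, -0.6609, -0.7431] o=[-0.3059, 0.7168, -0.1673] → [0.2868, 0.0321, 0.0119, 0.1047, -0.6609, -0.7431]
J4: z=[-0.2789, -0.7368, 0.6159] o=[-0.4300, 0.7353, -0.2013] → [-0.1549, 0.0449, -0.0164, -0.2789, -0.7368, 0.6159]
J5: z=[0.9555, -0.2771, 0.1012] o=[-0.4636, 0.5195, -0.4747] → [-0.1167, -0.2094, 0.5282, 0.9555, -0.2771, 0.1012]
V = J·q̇ = [0.6963, 0.2561, -0.1967, -0.2444, 1.2039, -0.6141]

0.6963 0.2561 -0.1967 -0.2444 1.2039 -0.6141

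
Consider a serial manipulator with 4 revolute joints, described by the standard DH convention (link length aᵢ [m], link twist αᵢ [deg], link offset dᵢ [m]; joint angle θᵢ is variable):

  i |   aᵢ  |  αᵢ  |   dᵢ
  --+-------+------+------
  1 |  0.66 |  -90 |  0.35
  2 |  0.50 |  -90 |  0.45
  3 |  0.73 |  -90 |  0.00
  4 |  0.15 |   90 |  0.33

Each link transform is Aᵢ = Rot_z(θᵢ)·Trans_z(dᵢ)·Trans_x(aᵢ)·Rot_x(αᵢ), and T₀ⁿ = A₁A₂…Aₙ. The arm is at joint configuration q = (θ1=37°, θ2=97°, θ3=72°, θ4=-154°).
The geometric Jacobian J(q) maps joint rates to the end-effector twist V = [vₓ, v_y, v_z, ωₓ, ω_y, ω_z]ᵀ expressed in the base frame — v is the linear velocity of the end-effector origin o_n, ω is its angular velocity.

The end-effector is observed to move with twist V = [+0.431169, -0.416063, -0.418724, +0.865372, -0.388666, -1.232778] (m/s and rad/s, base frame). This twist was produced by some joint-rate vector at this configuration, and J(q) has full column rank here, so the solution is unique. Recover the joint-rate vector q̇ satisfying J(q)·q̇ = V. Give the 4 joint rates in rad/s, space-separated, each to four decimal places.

o_n = [0.5702, 0.1567, -0.0093]
J₁: ẑ×o_n = [-0.1567, 0.5702, 0.0000], ω = ẑ
J2: z=[-0.6018, 0.7986, 0.0000] o=[0.5271, 0.3972, 0.3500] → [-0.2869, -0.2162, 0.1104, -0.6018, 0.7986, 0.0000]
J3: z=[-0.7927, -0.5973, 0.1219] o=[0.2076, 0.7199, -0.1463] → [-0.0132, 0.1528, 0.6630, -0.7927, -0.5973, 0.1219]
J4: z=[0.2785, -0.1770, 0.9440] o=[0.6035, 0.1489, -0.3702] → [-0.0712, -0.1320, -0.0037, 0.2785, -0.1770, 0.9440]
q̇ = J⁺·V = [-0.9850, -0.8930, -0.4840, -0.2000]

-0.9850 -0.8930 -0.4840 -0.2000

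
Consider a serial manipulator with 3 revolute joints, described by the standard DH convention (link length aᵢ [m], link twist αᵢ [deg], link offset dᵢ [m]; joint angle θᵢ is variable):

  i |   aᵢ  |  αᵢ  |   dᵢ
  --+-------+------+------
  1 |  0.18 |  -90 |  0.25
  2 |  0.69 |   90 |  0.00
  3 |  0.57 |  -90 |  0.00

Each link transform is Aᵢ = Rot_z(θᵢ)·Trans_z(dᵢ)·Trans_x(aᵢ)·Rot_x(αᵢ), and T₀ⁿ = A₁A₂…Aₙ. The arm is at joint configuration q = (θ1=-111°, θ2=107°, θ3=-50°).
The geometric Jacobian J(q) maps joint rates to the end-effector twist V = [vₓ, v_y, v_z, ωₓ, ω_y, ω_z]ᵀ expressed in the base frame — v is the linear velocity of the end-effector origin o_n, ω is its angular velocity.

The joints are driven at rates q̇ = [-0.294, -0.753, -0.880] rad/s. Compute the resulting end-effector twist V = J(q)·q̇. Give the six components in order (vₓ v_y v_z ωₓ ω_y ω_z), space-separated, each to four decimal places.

-0.5325 -0.5932 0.1349 -0.4014 1.0555 -0.0367

o_n = [-0.3615, 0.2768, -0.7602]
J₁: ẑ×o_n = [-0.2768, -0.3615, 0.0000], ω = ẑ
J2: z=[0.9336, -0.3584, 0.0000] o=[-0.0645, -0.1680, 0.2500] → [0.3620, 0.9431, 0.3089, 0.9336, -0.3584, 0.0000]
J3: z=[-0.3427, -0.8928, -0.2924] o=[0.0078, 0.0203, -0.4099] → [0.3878, -0.0121, -0.4176, -0.3427, -0.8928, -0.2924]
V = J·q̇ = [-0.5325, -0.5932, 0.1349, -0.4014, 1.0555, -0.0367]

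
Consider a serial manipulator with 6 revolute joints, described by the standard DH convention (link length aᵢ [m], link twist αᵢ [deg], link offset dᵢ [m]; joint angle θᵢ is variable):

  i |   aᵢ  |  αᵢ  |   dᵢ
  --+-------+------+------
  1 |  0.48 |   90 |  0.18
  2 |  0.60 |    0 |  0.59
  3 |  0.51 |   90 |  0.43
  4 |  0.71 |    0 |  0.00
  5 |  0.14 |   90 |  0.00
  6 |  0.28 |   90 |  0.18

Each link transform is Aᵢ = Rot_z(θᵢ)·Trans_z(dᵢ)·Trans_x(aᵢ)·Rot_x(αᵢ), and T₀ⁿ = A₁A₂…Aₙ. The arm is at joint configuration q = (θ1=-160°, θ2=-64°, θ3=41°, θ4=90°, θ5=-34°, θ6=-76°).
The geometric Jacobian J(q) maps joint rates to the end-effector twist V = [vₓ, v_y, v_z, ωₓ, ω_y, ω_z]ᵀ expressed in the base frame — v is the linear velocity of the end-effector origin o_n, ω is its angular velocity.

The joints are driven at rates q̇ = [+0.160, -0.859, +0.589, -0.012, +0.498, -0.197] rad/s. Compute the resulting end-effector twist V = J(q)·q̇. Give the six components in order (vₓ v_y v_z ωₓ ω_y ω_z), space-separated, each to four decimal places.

o_n = [-2.0848, 1.1584, -0.4122]
J₁: ẑ×o_n = [-1.1584, -2.0848, 0.0000], ω = ẑ
J2: z=[-0.3420, 0.9397, 0.0000] o=[-0.4511, -0.1642, 0.1800] → [-0.5564, -0.2025, 1.0829, -0.3420, 0.9397, 0.0000]
J3: z=[-0.3420, 0.9397, 0.0000] o=[-0.9000, 0.3003, -0.3593] → [-0.0497, -0.0181, 0.8199, -0.3420, 0.9397, 0.0000]
J4: z=[0.3672, 0.1336, -0.9205] o=[-1.4882, 0.5438, -0.5585] → [0.5853, 0.4954, 0.3054, 0.3672, 0.1336, -0.9205]
J5: z=[0.3672, 0.1336, -0.9205] o=[-1.7311, 1.2110, -0.5585] → [-0.0289, 0.2719, 0.0280, 0.3672, 0.1336, -0.9205]
J6: z=[-0.5259, -0.7865, -0.3239] o=[-1.8385, 1.2954, -0.5891] → [-0.1836, 0.1729, -0.1217, -0.5259, -0.7865, -0.3239]
V = J·q̇ = [0.2781, -0.0748, -0.4131, 0.3744, -0.0338, -0.2236]

0.2781 -0.0748 -0.4131 0.3744 -0.0338 -0.2236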